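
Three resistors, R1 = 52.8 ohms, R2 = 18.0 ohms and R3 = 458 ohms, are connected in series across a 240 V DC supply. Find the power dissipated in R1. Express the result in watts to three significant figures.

Since the resistors are in series they all carry the loop current I = V/R_total; the power in any one is I²R.
R_total = 52.8 + 18.0 + 458 = 528.8 Ω
I = V / R_total = 240 / 528.8 = 0.4539 A
P_R1 = I² × R1 = (0.4539)² × 52.8 = 10.88 W

10.9 W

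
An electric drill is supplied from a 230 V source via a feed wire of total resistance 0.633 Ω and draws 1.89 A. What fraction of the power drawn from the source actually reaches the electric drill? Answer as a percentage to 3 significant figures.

The feed wire carries the full 1.89 A.
P_line = I² R_line = (1.890)² × 0.633 = 2.261 W
P_source = V I = 230 × 1.890 = 434.7 W; P_load = 432.4 W
η = P_load / P_source = 432.4 / 434.7 = 0.9948

99.5 %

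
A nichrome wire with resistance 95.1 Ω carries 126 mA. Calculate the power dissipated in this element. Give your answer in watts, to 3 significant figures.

With I and R stated, P = I²R applies in one step.
P = (0.1260 A)² × 95.1 Ω = 1.510 W

1.51 W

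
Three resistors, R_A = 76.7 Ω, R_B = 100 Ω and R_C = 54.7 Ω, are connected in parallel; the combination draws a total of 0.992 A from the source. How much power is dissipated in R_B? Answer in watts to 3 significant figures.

5.76 W

We need the common branch voltage; get it from I_total × R_eq, then P = V²/R for the branch.
1/R_eq = 1/76.7 + 1/100 + 1/54.7 ⇒ R_eq = 24.20 Ω
V = I_total × R_eq = 0.9920 × 24.20 = 24.01 V
P_R_B = V² / R_B = (24.01)² / 100 = 5.764 W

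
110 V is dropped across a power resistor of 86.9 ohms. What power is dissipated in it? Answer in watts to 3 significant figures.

With V across and R both known, P = V²/R gives the dissipation directly.
P = (110 V)² / 86.9 Ω = 139.2 W

139 W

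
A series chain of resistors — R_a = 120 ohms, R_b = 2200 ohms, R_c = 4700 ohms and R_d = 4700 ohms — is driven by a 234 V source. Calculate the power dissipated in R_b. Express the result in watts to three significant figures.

0.877 W

In a series string the same current flows through every resistor — find that current, then P = I²R for the one we want.
R_total = 120 + 2200 + 4700 + 4700 = 11720 Ω
I = V / R_total = 234 / 11720 = 0.01997 A
P_R_b = I² × R_b = (0.01997)² × 2200 = 0.8770 W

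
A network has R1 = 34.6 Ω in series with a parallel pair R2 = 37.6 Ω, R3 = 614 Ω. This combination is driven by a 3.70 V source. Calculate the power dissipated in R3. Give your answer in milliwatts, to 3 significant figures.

First combine the parallel branches into one equivalent R_p, then R1 + R_p is a series pair.
R_p = (37.6×614)/(37.6+614) = 35.43 Ω
R_total = 34.6 + 35.43 = 70.03 Ω
I = V / R_total = 3.70 / 70.03 = 0.05283 A
Voltage across the parallel pair: V_p = I × R_p = 0.05283 × 35.43 = 1.872 V
R3 is across V_p, so use P = V²/R for that branch.
P_R3 = (1.872)² / 614 = 0.005707 W

5.71 mW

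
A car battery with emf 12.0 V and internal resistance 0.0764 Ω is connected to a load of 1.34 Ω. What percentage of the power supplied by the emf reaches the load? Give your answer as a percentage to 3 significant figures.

94.6 %

Efficiency is P_load / P_total. With a series r and R sharing the same I, P = I²R for each, so η = R/(R+r).
η = R / (R + r) = 1.34 / (1.34 + 0.0764) = 0.9461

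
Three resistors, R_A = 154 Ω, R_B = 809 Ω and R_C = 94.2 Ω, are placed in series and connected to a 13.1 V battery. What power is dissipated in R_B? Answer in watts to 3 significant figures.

Series elements share the same current, so find I first, then use P = I²R.
R_total = 154 + 809 + 94.2 = 1057 Ω
I = V / R_total = 13.1 / 1057 = 0.01239 A
P_R_B = I² × R_B = (0.01239)² × 809 = 0.1242 W

0.124 W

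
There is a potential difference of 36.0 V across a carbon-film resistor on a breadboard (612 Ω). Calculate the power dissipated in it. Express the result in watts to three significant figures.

We know the drop across the element and its resistance — P = V²/R, one step.
P = (36.0 V)² / 612 Ω = 2.118 W

2.12 W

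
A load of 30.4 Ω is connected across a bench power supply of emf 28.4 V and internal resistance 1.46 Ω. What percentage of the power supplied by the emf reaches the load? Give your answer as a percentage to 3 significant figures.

Efficiency is P_load / P_total. With a series r and R sharing the same I, P = I²R for each, so η = R/(R+r).
η = R / (R + r) = 30.4 / (30.4 + 1.46) = 0.9542

95.4 %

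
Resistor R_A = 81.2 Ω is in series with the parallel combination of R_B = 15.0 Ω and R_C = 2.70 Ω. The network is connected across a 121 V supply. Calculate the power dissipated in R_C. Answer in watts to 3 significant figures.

Reduce the parallel pair to R_p first; the network is then a simple series string.
R_p = (15.0×2.70)/(15.0+2.70) = 2.288 Ω
R_total = 81.2 + 2.288 = 83.49 Ω
I = V / R_total = 121 / 83.49 = 1.449 A
Voltage across the parallel pair: V_p = I × R_p = 1.449 × 2.288 = 3.316 V
R_C is across V_p, so use P = V²/R for that branch.
P_R_C = (3.316)² / 2.70 = 4.073 W

4.07 W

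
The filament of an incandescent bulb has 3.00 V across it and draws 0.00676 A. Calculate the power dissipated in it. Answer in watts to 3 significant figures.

0.0203 W

Since both terminal voltage and current are stated, P = V I gives the power in one step.
P = 3.00 V × 0.006760 A = 0.02028 W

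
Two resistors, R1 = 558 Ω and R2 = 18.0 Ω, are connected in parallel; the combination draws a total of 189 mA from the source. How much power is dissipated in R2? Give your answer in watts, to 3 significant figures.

0.603 W

Parallel branches share V, not I — compute V via R_eq, then use V²/R for the target branch.
1/R_eq = 1/558 + 1/18.0 ⇒ R_eq = 17.44 Ω
V = I_total × R_eq = 0.1890 × 17.44 = 3.296 V
P_R2 = V² / R2 = (3.296)² / 18.0 = 0.6034 W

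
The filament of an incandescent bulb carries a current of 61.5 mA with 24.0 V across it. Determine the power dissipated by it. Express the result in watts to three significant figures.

1.48 W

Since both terminal voltage and current are stated, P = V I gives the power in one step.
P = 24.0 V × 0.06150 A = 1.476 W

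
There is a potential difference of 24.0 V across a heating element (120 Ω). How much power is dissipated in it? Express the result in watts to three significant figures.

4.80 W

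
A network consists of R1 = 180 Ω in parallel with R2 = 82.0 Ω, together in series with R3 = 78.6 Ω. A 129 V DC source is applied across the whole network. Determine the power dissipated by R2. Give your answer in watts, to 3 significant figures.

35.4 W

Combine R1 and R2 into their parallel equivalent first, reducing the network to two series resistors.
R_p = (180×82.0)/(180+82.0) = 56.34 Ω
R_total = R_p + 78.6 = 56.34 + 78.6 = 134.9 Ω
I = V / R_total = 129 / 134.9 = 0.9560 A
Voltage across the parallel pair: V_p = I × R_p = 0.9560 × 56.34 = 53.86 V
Use P = V²/R for R2 with V = V_p.
P_R2 = (53.86)² / 82.0 = 35.37 W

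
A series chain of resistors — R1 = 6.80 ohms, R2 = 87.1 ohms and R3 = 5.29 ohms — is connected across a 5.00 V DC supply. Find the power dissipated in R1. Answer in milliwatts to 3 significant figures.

Every series element carries the same I. Get I from the total resistance, then P = I² × R1.
R_total = 6.80 + 87.1 + 5.29 = 99.19 Ω
I = V / R_total = 5.00 / 99.19 = 0.05041 A
P_R1 = I² × R1 = (0.05041)² × 6.80 = 0.01728 W

17.3 mW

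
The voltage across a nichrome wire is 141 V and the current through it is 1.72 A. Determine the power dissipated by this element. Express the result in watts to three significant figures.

243 W

Since both terminal voltage and current are stated, P = V I gives the power in one step.
P = 141 V × 1.720 A = 242.5 W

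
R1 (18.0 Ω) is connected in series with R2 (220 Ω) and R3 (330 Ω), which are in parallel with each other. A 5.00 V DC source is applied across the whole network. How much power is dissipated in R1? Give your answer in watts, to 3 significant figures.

Replace R2 and R3 with their parallel equivalent so the circuit becomes R1 in series with R_p.
R_p = (220×330)/(220+330) = 132.0 Ω
R_total = 18.0 + 132.0 = 150.0 Ω
I = V / R_total = 5.00 / 150.0 = 0.03333 A
The full supply current passes through R1: P = I²R.
P_R1 = (0.03333)² × 18.0 = 0.02000 W

0.0200 W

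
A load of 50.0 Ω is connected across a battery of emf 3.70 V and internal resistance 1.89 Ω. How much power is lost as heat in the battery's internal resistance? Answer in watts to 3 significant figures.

r is in series with the load, so it carries the full circuit current — the loss in it is I²r.
I = ε / (r + R) = 3.70 / (1.89 + 50.0) = 0.07130 A
P_int = I² r = (0.07130)² × 1.89 = 0.009609 W

0.00961 W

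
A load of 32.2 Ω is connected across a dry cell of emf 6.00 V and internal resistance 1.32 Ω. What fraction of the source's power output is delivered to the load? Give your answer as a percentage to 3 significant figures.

96.1 %

η = P_load/(P_load+P_int) = I²R/(I²R+I²r) = R/(R+r) — the I² cancels for series elements.
η = R / (R + r) = 32.2 / (32.2 + 1.32) = 0.9606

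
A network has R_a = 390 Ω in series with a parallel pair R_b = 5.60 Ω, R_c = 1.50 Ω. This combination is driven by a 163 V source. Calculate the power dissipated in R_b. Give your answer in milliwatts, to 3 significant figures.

Replace R_b and R_c with their parallel equivalent so the circuit becomes R_a in series with R_p.
R_p = (5.60×1.50)/(5.60+1.50) = 1.183 Ω
R_total = 390 + 1.183 = 391.2 Ω
I = V / R_total = 163 / 391.2 = 0.4167 A
Voltage across the parallel pair: V_p = I × R_p = 0.4167 × 1.183 = 0.4930 V
R_b sees V_p directly, so P = V_p² / R_b.
P_R_b = (0.4930)² / 5.60 = 0.04340 W

43.4 mW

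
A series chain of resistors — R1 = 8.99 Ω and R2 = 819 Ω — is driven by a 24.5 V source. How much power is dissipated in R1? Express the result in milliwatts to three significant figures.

7.87 mW

Every series element carries the same I. Get I from the total resistance, then P = I² × R1.
R_total = 8.99 + 819 = 828.0 Ω
I = V / R_total = 24.5 / 828.0 = 0.02959 A
P_R1 = I² × R1 = (0.02959)² × 8.99 = 0.007871 W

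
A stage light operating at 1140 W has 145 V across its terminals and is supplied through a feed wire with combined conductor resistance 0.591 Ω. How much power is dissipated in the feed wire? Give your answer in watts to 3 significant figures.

Line loss is just I²R for the cable — we know both I and R_line directly.
I = P / V = 1140 / 145 = 7.862 A through the feed wire.
P_line = I² R_line = (7.862)² × 0.591 = 36.53 W

36.5 W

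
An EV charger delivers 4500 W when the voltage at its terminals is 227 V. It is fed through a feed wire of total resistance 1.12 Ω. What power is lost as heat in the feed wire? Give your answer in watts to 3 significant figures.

440 W

The feed wire is a series resistance carrying the load current; its dissipation is I²R_line.
I = P / V = 4500 / 227 = 19.82 A through the feed wire.
P_line = I² R_line = (19.82)² × 1.12 = 440.1 W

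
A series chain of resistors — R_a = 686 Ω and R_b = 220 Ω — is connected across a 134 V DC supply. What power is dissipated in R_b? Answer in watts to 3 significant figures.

In a series string the same current flows through every resistor — find that current, then P = I²R for the one we want.
R_total = 686 + 220 = 906.0 Ω
I = V / R_total = 134 / 906.0 = 0.1479 A
P_R_b = I² × R_b = (0.1479)² × 220 = 4.813 W

4.81 W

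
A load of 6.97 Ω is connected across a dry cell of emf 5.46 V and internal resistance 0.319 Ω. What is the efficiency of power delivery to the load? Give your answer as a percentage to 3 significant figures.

95.6 %

The source delivers εI, of which I²R reaches the load and I²r is lost; since I is common, η = R/(R+r).
η = R / (R + r) = 6.97 / (6.97 + 0.319) = 0.9562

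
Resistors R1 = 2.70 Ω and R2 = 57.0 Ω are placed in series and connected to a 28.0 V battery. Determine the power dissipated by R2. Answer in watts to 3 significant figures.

12.5 W

Every series element carries the same I. Get I from the total resistance, then P = I² × R2.
R_total = 2.70 + 57.0 = 59.70 Ω
I = V / R_total = 28.0 / 59.70 = 0.4690 A
P_R2 = I² × R2 = (0.4690)² × 57.0 = 12.54 W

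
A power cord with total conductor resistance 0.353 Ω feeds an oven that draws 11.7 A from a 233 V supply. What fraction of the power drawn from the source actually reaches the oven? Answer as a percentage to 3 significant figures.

98.2 %

The power cord carries the full 11.7 A.
P_line = I² R_line = (11.70)² × 0.353 = 48.32 W
P_source = V I = 233 × 11.70 = 2726 W; P_load = 2678 W
η = P_load / P_source = 2678 / 2726 = 0.9823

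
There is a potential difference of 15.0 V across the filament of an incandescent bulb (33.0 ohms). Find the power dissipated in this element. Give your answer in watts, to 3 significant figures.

6.82 W

With V across and R both known, P = V²/R gives the dissipation directly.
P = (15.0 V)² / 33.0 Ω = 6.818 W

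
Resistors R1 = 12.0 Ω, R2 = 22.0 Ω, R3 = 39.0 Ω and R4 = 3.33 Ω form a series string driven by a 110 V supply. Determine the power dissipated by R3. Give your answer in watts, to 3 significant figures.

81.0 W

Since the resistors are in series they all carry the loop current I = V/R_total; the power in any one is I²R.
R_total = 12.0 + 22.0 + 39.0 + 3.33 = 76.33 Ω
I = V / R_total = 110 / 76.33 = 1.441 A
P_R3 = I² × R3 = (1.441)² × 39.0 = 81.00 W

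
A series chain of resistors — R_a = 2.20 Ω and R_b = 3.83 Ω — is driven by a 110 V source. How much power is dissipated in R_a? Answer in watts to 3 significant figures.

In a series string the same current flows through every resistor — find that current, then P = I²R for the one we want.
R_total = 2.20 + 3.83 = 6.030 Ω
I = V / R_total = 110 / 6.030 = 18.24 A
P_R_a = I² × R_a = (18.24)² × 2.20 = 732.1 W

732 W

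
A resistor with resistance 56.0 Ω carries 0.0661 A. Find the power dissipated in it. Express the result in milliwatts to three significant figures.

245 mW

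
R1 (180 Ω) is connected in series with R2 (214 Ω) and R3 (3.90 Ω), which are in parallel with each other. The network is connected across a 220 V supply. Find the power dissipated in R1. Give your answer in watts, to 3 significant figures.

258 W

Reduce the parallel pair to R_p first; the network is then a simple series string.
R_p = (214×3.90)/(214+3.90) = 3.830 Ω
R_total = 180 + 3.830 = 183.8 Ω
I = V / R_total = 220 / 183.8 = 1.197 A
All the current flows through R1; use P = I²R.
P_R1 = (1.197)² × 180 = 257.8 W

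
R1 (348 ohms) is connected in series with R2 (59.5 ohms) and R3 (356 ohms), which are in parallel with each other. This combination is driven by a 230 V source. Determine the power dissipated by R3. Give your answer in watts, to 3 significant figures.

Replace R2 and R3 with their parallel equivalent so the circuit becomes R1 in series with R_p.
R_p = (59.5×356)/(59.5+356) = 50.98 Ω
R_total = 348 + 50.98 = 399.0 Ω
I = V / R_total = 230 / 399.0 = 0.5765 A
Voltage across the parallel pair: V_p = I × R_p = 0.5765 × 50.98 = 29.39 V
R3 sees V_p directly, so P = V_p² / R3.
P_R3 = (29.39)² / 356 = 2.426 W

2.43 W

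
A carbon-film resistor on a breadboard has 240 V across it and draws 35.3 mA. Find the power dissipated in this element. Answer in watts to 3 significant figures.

8.47 W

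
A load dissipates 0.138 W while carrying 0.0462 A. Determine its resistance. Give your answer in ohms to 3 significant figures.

The two known quantities fix the third via R = P / I².
R = 0.138 / (0.04620)² = 64.65 Ω

64.7 Ω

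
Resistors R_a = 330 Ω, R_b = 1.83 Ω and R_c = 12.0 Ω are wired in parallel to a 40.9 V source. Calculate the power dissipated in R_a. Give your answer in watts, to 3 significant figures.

5.07 W

R_a sits directly across the source, so P = V²/R with V = 40.9 V.
P_R_a = V² / R_a = (40.9)² / 330 Ω = 5.069 W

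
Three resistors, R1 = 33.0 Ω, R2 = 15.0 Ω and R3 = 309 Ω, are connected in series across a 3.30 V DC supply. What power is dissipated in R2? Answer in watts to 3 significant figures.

0.00128 W

The current is common to all series resistors; compute it, then apply P = I²R for the target.
R_total = 33.0 + 15.0 + 309 = 357.0 Ω
I = V / R_total = 3.30 / 357.0 = 0.009244 A
P_R2 = I² × R2 = (0.009244)² × 15.0 = 0.001282 W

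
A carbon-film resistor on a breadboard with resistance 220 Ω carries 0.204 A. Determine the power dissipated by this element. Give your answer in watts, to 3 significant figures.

9.16 W

Knowing I and R, the power is just I²R — no need to find V first.
P = (0.2040 A)² × 220 Ω = 9.156 W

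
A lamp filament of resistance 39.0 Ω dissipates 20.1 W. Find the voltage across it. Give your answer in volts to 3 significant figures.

Rearranging the power relation for the two known quantities gives V = √(P R).
V = √(20.1 × 39.0) = 28.00 V

28.0 V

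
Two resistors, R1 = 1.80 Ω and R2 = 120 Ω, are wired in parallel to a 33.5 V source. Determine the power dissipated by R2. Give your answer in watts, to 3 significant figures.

9.35 W

Each parallel branch sees the full supply voltage, so P = V²/R applies directly to the target branch.
P_R2 = V² / R2 = (33.5)² / 120 Ω = 9.352 W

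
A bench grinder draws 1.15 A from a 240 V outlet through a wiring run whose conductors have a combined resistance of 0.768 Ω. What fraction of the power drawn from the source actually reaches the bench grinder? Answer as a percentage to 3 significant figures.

99.6 %

The wiring run carries the full 1.15 A.
P_line = I² R_line = (1.150)² × 0.768 = 1.016 W
P_source = V I = 240 × 1.150 = 276.0 W; P_load = 275.0 W
η = P_load / P_source = 275.0 / 276.0 = 0.9963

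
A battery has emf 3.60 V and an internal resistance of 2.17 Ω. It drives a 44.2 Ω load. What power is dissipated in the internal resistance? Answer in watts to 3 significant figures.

r is in series with the load, so it carries the full circuit current — the loss in it is I²r.
I = ε / (r + R) = 3.60 / (2.17 + 44.2) = 0.07764 A
P_int = I² r = (0.07764)² × 2.17 = 0.01308 W

0.0131 W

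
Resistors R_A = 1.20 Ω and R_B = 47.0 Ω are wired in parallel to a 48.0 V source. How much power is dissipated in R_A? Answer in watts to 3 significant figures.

R_A sits directly across the source, so P = V²/R with V = 48.0 V.
P_R_A = V² / R_A = (48.0)² / 1.20 Ω = 1920 W

1920 W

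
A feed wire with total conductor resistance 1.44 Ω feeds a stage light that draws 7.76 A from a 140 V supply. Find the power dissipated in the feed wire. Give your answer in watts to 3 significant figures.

86.7 W

The feed wire and load are in series, so the same current flows in both; the loss is I²R_line.
The feed wire carries the full 7.76 A.
P_line = I² R_line = (7.760)² × 1.44 = 86.71 W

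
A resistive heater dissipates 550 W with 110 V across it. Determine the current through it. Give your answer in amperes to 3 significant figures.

5.00 A

Rearranging the power relation for the two known quantities gives I = P / V.
I = 550 / 110 = 5.000 A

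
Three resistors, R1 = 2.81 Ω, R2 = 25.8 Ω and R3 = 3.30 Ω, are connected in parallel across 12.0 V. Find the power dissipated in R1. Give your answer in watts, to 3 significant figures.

Parallel branches share the same voltage; P = V²/R gives the branch power in one step.
P_R1 = V² / R1 = (12.0)² / 2.81 Ω = 51.25 W

51.2 W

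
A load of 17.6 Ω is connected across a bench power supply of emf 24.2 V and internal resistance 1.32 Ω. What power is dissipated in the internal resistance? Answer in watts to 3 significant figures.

2.16 W

r is in series with the load, so it carries the full circuit current — the loss in it is I²r.
I = ε / (r + R) = 24.2 / (1.32 + 17.6) = 1.279 A
P_int = I² r = (1.279)² × 1.32 = 2.160 W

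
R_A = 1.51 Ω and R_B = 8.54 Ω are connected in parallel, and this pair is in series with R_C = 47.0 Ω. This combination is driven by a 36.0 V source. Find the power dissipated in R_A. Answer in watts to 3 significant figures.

0.606 W

Reduce the parallel combination to a single R_p; the circuit then becomes R_p in series with the remaining resistor.
R_p = (1.51×8.54)/(1.51+8.54) = 1.283 Ω
R_total = R_p + 47.0 = 1.283 + 47.0 = 48.28 Ω
I = V / R_total = 36.0 / 48.28 = 0.7456 A
Voltage across the parallel pair: V_p = I × R_p = 0.7456 × 1.283 = 0.9567 V
Use P = V²/R for R_A with V = V_p.
P_R_A = (0.9567)² / 1.51 = 0.6061 W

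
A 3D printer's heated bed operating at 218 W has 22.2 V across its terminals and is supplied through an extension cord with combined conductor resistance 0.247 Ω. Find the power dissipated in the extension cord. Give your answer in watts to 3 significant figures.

23.8 W

Line loss is just I²R for the cable — we know both I and R_line directly.
I = P / V = 218 / 22.2 = 9.820 A through the extension cord.
P_line = I² R_line = (9.820)² × 0.247 = 23.82 W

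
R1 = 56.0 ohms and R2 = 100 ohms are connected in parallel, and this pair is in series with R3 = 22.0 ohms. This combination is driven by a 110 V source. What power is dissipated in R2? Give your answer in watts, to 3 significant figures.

46.5 W

First find R_p for the parallel pair, then treat R_p + R3 as a series loop.
R_p = (56.0×100)/(56.0+100) = 35.90 Ω
R_total = R_p + 22.0 = 35.90 + 22.0 = 57.90 Ω
I = V / R_total = 110 / 57.90 = 1.900 A
Voltage across the parallel pair: V_p = I × R_p = 1.900 × 35.90 = 68.20 V
R2 sits across V_p; its power is V_p²/R.
P_R2 = (68.20)² / 100 = 46.52 W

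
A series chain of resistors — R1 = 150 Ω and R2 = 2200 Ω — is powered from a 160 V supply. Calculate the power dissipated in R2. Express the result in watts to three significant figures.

10.2 W

The current is common to all series resistors; compute it, then apply P = I²R for the target.
R_total = 150 + 2200 = 2350 Ω
I = V / R_total = 160 / 2350 = 0.06809 A
P_R2 = I² × R2 = (0.06809)² × 2200 = 10.20 W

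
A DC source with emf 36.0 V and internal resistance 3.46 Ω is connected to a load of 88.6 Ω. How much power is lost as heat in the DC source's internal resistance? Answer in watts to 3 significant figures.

r is in series with the load, so it carries the full circuit current — the loss in it is I²r.
I = ε / (r + R) = 36.0 / (3.46 + 88.6) = 0.3910 A
P_int = I² r = (0.3910)² × 3.46 = 0.5291 W

0.529 W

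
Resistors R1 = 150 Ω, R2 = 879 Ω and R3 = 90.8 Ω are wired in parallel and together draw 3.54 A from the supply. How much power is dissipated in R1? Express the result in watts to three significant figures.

236 W

The branches share the same voltage, but only the total current is given — find V from the equivalent resistance first.
1/R_eq = 1/150 + 1/879 + 1/90.8 ⇒ R_eq = 53.14 Ω
V = I_total × R_eq = 3.540 × 53.14 = 188.1 V
P_R1 = V² / R1 = (188.1)² / 150 = 235.9 W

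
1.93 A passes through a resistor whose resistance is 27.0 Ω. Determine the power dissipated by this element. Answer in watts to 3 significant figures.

101 W

Current and resistance are given, so P = I²R is the direct form.
P = (1.930 A)² × 27.0 Ω = 100.6 W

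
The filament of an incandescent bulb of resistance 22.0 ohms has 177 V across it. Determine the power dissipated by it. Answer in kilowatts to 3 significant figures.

Voltage and resistance are given, so P = V²/R is the one-step route.
P = (177 V)² / 22.0 Ω = 1424 W

1.42 kW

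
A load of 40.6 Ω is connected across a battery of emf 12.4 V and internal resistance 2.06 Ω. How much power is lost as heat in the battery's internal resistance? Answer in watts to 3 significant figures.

Internal loss is I²r, with I set by the total series resistance r+R.
I = ε / (r + R) = 12.4 / (2.06 + 40.6) = 0.2907 A
P_int = I² r = (0.2907)² × 2.06 = 0.1740 W

0.174 W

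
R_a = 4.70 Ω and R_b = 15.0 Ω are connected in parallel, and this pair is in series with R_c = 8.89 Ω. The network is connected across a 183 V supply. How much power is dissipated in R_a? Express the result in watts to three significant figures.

Combine R_a and R_b into their parallel equivalent first, reducing the network to two series resistors.
R_p = (4.70×15.0)/(4.70+15.0) = 3.579 Ω
R_total = R_p + 8.89 = 3.579 + 8.89 = 12.47 Ω
I = V / R_total = 183 / 12.47 = 14.68 A
Voltage across the parallel pair: V_p = I × R_p = 14.68 × 3.579 = 52.52 V
R_a sits across V_p; its power is V_p²/R.
P_R_a = (52.52)² / 4.70 = 587.0 W

587 W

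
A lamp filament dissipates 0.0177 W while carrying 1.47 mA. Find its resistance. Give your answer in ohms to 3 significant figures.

Inverting the appropriate power form: R = P / I².
R = 0.0177 / (0.001470)² = 8191 Ω

8190 Ω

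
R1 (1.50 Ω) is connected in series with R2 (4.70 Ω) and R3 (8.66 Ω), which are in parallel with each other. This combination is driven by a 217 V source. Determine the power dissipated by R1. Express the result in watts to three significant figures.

3420 W

Collapse R2‖R3 to a single equivalent, reducing the network to two series elements.
R_p = (4.70×8.66)/(4.70+8.66) = 3.047 Ω
R_total = 1.50 + 3.047 = 4.547 Ω
I = V / R_total = 217 / 4.547 = 47.73 A
R1 carries the full series current, so P = I²R.
P_R1 = (47.73)² × 1.50 = 3417 W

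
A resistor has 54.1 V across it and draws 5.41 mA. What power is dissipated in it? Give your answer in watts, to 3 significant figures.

V and I are known directly — P = V I, no intermediate step needed.
P = 54.1 V × 0.005410 A = 0.2927 W

0.293 W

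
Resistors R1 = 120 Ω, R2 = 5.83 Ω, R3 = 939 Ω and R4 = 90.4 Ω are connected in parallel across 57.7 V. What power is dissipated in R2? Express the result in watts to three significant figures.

571 W

Each parallel branch sees the full supply voltage, so P = V²/R applies directly to the target branch.
P_R2 = V² / R2 = (57.7)² / 5.83 Ω = 571.1 W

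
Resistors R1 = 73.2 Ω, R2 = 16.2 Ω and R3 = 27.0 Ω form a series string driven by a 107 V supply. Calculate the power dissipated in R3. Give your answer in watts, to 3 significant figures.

22.8 W

In a series string the same current flows through every resistor — find that current, then P = I²R for the one we want.
R_total = 73.2 + 16.2 + 27.0 = 116.4 Ω
I = V / R_total = 107 / 116.4 = 0.9192 A
P_R3 = I² × R3 = (0.9192)² × 27.0 = 22.82 W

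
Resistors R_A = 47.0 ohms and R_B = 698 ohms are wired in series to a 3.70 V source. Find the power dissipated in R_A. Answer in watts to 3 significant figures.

0.00116 W

Every series element carries the same I. Get I from the total resistance, then P = I² × R_A.
R_total = 47.0 + 698 = 745.0 Ω
I = V / R_total = 3.70 / 745.0 = 0.004966 A
P_R_A = I² × R_A = (0.004966)² × 47.0 = 0.001159 W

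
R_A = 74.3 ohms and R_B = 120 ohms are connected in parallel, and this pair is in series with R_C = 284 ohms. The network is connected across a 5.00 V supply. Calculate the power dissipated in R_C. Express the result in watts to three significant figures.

0.0652 W

Collapse the R_A‖R_B pair into one equivalent R_p; then R_p and R_C form a series string.
R_p = (74.3×120)/(74.3+120) = 45.89 Ω
R_total = R_p + 284 = 45.89 + 284 = 329.9 Ω
I = V / R_total = 5.00 / 329.9 = 0.01516 A
All the supply current flows through R_C; use P = I²R_C.
P_R_C = (0.01516)² × 284 = 0.06524 W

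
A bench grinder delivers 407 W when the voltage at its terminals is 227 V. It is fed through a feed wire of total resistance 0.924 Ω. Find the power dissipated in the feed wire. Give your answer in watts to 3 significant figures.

2.97 W

Line loss is just I²R for the cable — we know both I and R_line directly.
I = P / V = 407 / 227 = 1.793 A through the feed wire.
P_line = I² R_line = (1.793)² × 0.924 = 2.970 W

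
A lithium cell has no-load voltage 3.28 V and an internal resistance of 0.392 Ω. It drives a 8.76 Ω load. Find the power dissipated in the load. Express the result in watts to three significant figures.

The internal resistance and the load are in series, so the same I flows through both; get I from ε/(r+R), then I²R for the load.
I = ε / (r + R) = 3.28 / (0.392 + 8.76) = 0.3584 A
P_load = I² R = (0.3584)² × 8.76 = 1.125 W

1.13 W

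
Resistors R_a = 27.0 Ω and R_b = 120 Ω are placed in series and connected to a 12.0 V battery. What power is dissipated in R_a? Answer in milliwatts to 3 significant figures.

180 mW

Since the resistors are in series they all carry the loop current I = V/R_total; the power in any one is I²R.
R_total = 27.0 + 120 = 147.0 Ω
I = V / R_total = 12.0 / 147.0 = 0.08163 A
P_R_a = I² × R_a = (0.08163)² × 27.0 = 0.1799 W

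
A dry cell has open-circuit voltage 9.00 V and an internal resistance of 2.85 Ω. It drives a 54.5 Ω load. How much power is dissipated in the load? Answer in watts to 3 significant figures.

1.34 W

The internal resistance and the load are in series, so the same I flows through both; get I from ε/(r+R), then I²R for the load.
I = ε / (r + R) = 9.00 / (2.85 + 54.5) = 0.1569 A
P_load = I² R = (0.1569)² × 54.5 = 1.342 W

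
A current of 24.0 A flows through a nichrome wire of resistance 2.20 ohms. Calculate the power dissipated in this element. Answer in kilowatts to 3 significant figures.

1.27 kW

The current through and the resistance of the element are both given; use P = I²R.
P = (24.00 A)² × 2.20 Ω = 1267 W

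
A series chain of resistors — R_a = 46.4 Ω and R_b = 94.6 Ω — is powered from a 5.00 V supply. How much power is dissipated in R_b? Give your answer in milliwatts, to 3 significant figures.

The current is common to all series resistors; compute it, then apply P = I²R for the target.
R_total = 46.4 + 94.6 = 141.0 Ω
I = V / R_total = 5.00 / 141.0 = 0.03546 A
P_R_b = I² × R_b = (0.03546)² × 94.6 = 0.1190 W

119 mW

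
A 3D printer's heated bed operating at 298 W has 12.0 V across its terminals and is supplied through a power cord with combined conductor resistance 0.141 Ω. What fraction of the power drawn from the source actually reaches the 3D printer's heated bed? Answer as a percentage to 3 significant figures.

77.4 %

I = P / V = 298 / 12.0 = 24.83 A through the power cord.
P_line = I² R_line = (24.83)² × 0.141 = 86.95 W
P_source = P_load + P_line = 298.0 + 86.95 = 385.0 W
η = P_load / P_source = 298.0 / 385.0 = 0.7741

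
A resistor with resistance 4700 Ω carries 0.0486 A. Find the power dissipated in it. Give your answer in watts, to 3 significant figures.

Current and resistance are given, so P = I²R is the direct form.
P = (0.04860 A)² × 4700 Ω = 11.10 W

11.1 W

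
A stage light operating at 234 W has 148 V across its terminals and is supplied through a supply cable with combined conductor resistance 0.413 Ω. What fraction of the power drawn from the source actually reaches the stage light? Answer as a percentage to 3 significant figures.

I = P / V = 234 / 148 = 1.581 A through the supply cable.
P_line = I² R_line = (1.581)² × 0.413 = 1.032 W
P_source = P_load + P_line = 234.0 + 1.032 = 235.0 W
η = P_load / P_source = 234.0 / 235.0 = 0.9956

99.6 %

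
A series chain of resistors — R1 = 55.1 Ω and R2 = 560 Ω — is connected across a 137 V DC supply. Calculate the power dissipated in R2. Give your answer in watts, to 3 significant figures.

27.8 W

Every series element carries the same I. Get I from the total resistance, then P = I² × R2.
R_total = 55.1 + 560 = 615.1 Ω
I = V / R_total = 137 / 615.1 = 0.2227 A
P_R2 = I² × R2 = (0.2227)² × 560 = 27.78 W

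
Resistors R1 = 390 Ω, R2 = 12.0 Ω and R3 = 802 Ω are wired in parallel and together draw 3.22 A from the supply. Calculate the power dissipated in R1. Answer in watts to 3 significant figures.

3.50 W

The branches share the same voltage, but only the total current is given — find V from the equivalent resistance first.
1/R_eq = 1/390 + 1/12.0 + 1/802 ⇒ R_eq = 11.48 Ω
V = I_total × R_eq = 3.220 × 11.48 = 36.95 V
P_R1 = V² / R1 = (36.95)² / 390 = 3.501 W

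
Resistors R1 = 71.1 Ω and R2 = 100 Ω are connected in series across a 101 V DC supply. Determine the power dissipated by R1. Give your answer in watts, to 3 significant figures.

24.8 W

Every series element carries the same I. Get I from the total resistance, then P = I² × R1.
R_total = 71.1 + 100 = 171.1 Ω
I = V / R_total = 101 / 171.1 = 0.5903 A
P_R1 = I² × R1 = (0.5903)² × 71.1 = 24.77 W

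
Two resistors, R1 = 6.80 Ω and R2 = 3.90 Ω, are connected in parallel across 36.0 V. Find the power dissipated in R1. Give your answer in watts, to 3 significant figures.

191 W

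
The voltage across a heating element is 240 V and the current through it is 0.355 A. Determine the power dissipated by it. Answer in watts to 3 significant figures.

Both the voltage across and the current through the element are known, so P = V I applies directly.
P = 240 V × 0.3550 A = 85.20 W

85.2 W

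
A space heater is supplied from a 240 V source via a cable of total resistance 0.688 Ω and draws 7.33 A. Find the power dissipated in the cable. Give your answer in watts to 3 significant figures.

The cable and load are in series, so the same current flows in both; the loss is I²R_line.
The cable carries the full 7.33 A.
P_line = I² R_line = (7.330)² × 0.688 = 36.97 W

37.0 W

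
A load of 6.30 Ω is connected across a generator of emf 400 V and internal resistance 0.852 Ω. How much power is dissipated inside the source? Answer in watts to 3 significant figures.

Internal loss is I²r, with I set by the total series resistance r+R.
I = ε / (r + R) = 400 / (0.852 + 6.30) = 55.93 A
P_int = I² r = (55.93)² × 0.852 = 2665 W

2670 W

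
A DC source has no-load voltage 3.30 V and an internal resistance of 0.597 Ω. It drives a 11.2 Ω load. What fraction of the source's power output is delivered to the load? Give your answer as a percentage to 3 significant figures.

94.9 %

Both r and R carry the same current, so the power split is just the resistance split: η = R/(R+r).
η = R / (R + r) = 11.2 / (11.2 + 0.597) = 0.9494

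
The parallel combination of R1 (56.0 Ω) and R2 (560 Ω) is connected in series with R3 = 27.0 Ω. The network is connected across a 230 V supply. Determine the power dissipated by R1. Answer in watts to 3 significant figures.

403 W

Collapse the R1‖R2 pair into one equivalent R_p; then R_p and R3 form a series string.
R_p = (56.0×560)/(56.0+560) = 50.91 Ω
R_total = R_p + 27.0 = 50.91 + 27.0 = 77.91 Ω
I = V / R_total = 230 / 77.91 = 2.952 A
Voltage across the parallel pair: V_p = I × R_p = 2.952 × 50.91 = 150.3 V
R1 has V_p across it, so P = V_p²/R1.
P_R1 = (150.3)² / 56.0 = 403.3 W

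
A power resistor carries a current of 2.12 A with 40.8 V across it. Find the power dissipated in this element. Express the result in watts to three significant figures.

Since both terminal voltage and current are stated, P = V I gives the power in one step.
P = 40.8 V × 2.120 A = 86.50 W

86.5 W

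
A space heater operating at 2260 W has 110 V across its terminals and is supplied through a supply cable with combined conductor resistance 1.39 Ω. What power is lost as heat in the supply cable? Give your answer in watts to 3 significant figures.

587 W

The supply cable is a series resistance carrying the load current; its dissipation is I²R_line.
I = P / V = 2260 / 110 = 20.55 A through the supply cable.
P_line = I² R_line = (20.55)² × 1.39 = 586.7 W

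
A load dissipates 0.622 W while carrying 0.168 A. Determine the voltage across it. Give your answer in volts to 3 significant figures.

3.70 V

Rearranging the power relation for the two known quantities gives V = P / I.
V = 0.622 / 0.1680 = 3.702 V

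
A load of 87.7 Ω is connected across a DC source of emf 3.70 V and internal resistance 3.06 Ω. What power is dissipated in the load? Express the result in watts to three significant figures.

0.146 W

With r and R in series, I = ε/(r+R); the load dissipates I²R.
I = ε / (r + R) = 3.70 / (3.06 + 87.7) = 0.04077 A
P_load = I² R = (0.04077)² × 87.7 = 0.1458 W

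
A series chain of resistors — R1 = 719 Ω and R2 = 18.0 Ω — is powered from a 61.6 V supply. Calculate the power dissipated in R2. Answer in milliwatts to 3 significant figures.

The current is common to all series resistors; compute it, then apply P = I²R for the target.
R_total = 719 + 18.0 = 737.0 Ω
I = V / R_total = 61.6 / 737.0 = 0.08358 A
P_R2 = I² × R2 = (0.08358)² × 18.0 = 0.1257 W

126 mW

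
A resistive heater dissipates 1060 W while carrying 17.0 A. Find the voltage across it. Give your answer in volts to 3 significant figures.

From P = V I = I²R = V²/R, with the two given quantities we get V = P / I.
V = 1060 / 17.00 = 62.35 V

62.4 V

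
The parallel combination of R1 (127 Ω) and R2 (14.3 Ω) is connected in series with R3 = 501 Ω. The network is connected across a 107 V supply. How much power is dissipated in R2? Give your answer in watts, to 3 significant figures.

Combine R1 and R2 into their parallel equivalent first, reducing the network to two series resistors.
R_p = (127×14.3)/(127+14.3) = 12.85 Ω
R_total = R_p + 501 = 12.85 + 501 = 513.9 Ω
I = V / R_total = 107 / 513.9 = 0.2082 A
Voltage across the parallel pair: V_p = I × R_p = 0.2082 × 12.85 = 2.676 V
R2 sits across V_p; its power is V_p²/R.
P_R2 = (2.676)² / 14.3 = 0.5009 W

0.501 W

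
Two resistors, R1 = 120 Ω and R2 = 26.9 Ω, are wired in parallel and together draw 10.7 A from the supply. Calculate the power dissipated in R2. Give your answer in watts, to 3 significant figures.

The branches share the same voltage, but only the total current is given — find V from the equivalent resistance first.
1/R_eq = 1/120 + 1/26.9 ⇒ R_eq = 21.97 Ω
V = I_total × R_eq = 10.70 × 21.97 = 235.1 V
P_R2 = V² / R2 = (235.1)² / 26.9 = 2055 W

2060 W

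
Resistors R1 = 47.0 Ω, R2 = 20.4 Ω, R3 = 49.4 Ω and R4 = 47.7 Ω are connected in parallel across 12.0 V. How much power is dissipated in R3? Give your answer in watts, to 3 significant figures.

The supply voltage appears across each parallel branch — just use P = V²/R3.
P_R3 = V² / R3 = (12.0)² / 49.4 Ω = 2.915 W

2.91 W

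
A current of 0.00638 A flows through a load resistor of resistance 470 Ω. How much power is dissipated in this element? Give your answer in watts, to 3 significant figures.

With I and R stated, P = I²R applies in one step.
P = (0.006380 A)² × 470 Ω = 0.01913 W

0.0191 W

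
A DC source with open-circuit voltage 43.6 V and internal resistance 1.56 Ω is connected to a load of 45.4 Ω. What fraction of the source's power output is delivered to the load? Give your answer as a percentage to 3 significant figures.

Efficiency is P_load / P_total. With a series r and R sharing the same I, P = I²R for each, so η = R/(R+r).
η = R / (R + r) = 45.4 / (45.4 + 1.56) = 0.9668

96.7 %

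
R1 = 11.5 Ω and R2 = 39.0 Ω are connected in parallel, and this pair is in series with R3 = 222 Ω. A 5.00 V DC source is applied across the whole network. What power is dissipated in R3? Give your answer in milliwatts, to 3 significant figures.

104 mW

Combine R1 and R2 into their parallel equivalent first, reducing the network to two series resistors.
R_p = (11.5×39.0)/(11.5+39.0) = 8.881 Ω
R_total = R_p + 222 = 8.881 + 222 = 230.9 Ω
I = V / R_total = 5.00 / 230.9 = 0.02166 A
R3 is the series element, so its power is I²R.
P_R3 = (0.02166)² × 222 = 0.1041 W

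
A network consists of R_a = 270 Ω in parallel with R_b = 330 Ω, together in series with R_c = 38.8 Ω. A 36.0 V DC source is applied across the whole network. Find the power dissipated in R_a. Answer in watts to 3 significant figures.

3.02 W

Reduce the parallel combination to a single R_p; the circuit then becomes R_p in series with the remaining resistor.
R_p = (270×330)/(270+330) = 148.5 Ω
R_total = R_p + 38.8 = 148.5 + 38.8 = 187.3 Ω
I = V / R_total = 36.0 / 187.3 = 0.1922 A
Voltage across the parallel pair: V_p = I × R_p = 0.1922 × 148.5 = 28.54 V
R_a sits across V_p; its power is V_p²/R.
P_R_a = (28.54)² / 270 = 3.017 W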